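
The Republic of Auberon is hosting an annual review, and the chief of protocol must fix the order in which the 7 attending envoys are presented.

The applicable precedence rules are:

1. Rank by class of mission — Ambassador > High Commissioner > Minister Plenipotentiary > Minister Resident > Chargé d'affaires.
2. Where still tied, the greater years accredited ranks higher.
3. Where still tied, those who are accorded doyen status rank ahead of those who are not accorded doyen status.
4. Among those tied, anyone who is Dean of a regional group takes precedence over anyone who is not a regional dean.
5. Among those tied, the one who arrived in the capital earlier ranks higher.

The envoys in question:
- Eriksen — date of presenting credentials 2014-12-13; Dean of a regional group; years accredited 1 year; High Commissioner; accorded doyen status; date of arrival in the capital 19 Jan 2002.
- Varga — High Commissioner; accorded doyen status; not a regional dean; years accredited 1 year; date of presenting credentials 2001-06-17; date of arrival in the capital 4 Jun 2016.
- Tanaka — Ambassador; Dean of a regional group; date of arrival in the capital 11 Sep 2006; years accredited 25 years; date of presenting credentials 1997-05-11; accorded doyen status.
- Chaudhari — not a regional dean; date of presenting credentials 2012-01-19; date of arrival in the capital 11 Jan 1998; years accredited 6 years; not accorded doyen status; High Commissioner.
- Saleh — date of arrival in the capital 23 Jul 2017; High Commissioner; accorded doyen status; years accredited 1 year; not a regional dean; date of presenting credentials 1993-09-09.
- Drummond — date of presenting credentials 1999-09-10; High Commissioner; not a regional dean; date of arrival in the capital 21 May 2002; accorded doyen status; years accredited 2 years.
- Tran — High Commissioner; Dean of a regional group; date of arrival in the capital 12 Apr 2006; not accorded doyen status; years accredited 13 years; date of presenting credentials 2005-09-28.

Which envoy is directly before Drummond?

Chaudhari

By class of mission: Tanaka (Ambassador); then Tran, Chaudhari, Drummond, Eriksen, Varga and Saleh (High Commissioner).
Among Tran, Chaudhari, Drummond, Eriksen, Varga and Saleh, by years accredited (higher first): Tran (13 years) before Chaudhari (6 years) before Drummond (2 years) before Eriksen, Varga and Saleh (1 year).
Eriksen, Varga and Saleh are each accorded doyen status, so the next rule applies.
Among Eriksen, Varga and Saleh, Dean of a regional group before not a regional dean: Eriksen (Dean of a regional group) before Varga and Saleh (not a regional dean).
Among Varga and Saleh, by date of arrival in the capital (earlier first): Varga (4 Jun 2016) before Saleh (23 Jul 2017).
Order: Tanaka, Tran, Chaudhari, Drummond, Eriksen, Varga, Saleh.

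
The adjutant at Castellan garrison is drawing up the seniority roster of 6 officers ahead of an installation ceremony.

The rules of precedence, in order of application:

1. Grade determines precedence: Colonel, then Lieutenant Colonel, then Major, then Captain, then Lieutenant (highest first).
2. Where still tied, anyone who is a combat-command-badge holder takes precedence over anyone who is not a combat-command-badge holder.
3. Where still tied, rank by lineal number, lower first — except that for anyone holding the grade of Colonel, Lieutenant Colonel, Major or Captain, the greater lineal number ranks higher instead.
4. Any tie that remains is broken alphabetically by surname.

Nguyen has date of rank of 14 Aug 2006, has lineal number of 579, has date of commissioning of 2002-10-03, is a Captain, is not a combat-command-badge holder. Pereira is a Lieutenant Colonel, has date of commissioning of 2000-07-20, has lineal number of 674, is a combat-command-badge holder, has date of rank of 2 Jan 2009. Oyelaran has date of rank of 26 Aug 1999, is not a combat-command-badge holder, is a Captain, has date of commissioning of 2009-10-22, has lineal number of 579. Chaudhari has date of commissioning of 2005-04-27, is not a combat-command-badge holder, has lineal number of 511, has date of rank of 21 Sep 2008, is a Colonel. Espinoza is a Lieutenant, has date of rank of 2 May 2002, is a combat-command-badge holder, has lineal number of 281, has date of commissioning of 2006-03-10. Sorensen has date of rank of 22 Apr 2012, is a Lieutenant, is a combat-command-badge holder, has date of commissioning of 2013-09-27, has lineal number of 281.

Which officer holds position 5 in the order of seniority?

Espinoza

By grade: Chaudhari (Colonel); then Pereira (Lieutenant Colonel); then Nguyen and Oyelaran (Captain); then Espinoza and Sorensen (Lieutenant).
Nguyen and Oyelaran are each not a combat-command-badge holder, so the next rule applies.
Nguyen and Oyelaran both have lineal number 579, so the next rule applies.
Among Nguyen and Oyelaran, alphabetically by surname: Nguyen before Oyelaran.
Espinoza and Sorensen are each a combat-command-badge holder, so the next rule applies.
Espinoza and Sorensen both have lineal number 281, so the next rule applies.
Among Espinoza and Sorensen, alphabetically by surname: Espinoza before Sorensen.
Order: Chaudhari, Pereira, Nguyen, Oyelaran, Espinoza, Sorensen.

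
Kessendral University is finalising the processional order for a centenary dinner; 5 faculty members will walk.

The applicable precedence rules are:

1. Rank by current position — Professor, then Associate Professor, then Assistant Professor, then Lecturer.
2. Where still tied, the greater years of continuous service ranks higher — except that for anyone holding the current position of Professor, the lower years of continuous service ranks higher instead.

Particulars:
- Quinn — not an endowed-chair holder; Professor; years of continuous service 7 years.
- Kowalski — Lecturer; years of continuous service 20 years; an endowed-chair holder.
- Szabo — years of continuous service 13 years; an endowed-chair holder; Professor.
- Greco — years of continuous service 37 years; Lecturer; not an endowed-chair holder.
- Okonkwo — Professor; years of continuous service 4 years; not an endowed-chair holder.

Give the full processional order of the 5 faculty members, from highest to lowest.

Okonkwo, Quinn, Szabo, Greco, Kowalski

By current position: Okonkwo, Quinn and Szabo (Professor); then Greco and Kowalski (Lecturer).
Among Okonkwo, Quinn and Szabo, by years of continuous service (lower first) (reversed rule for this group): Okonkwo (4 years) before Quinn (7 years) before Szabo (13 years).
Among Greco and Kowalski, by years of continuous service (higher first): Greco (37 years) before Kowalski (20 years).
Full order: Okonkwo, Quinn, Szabo, Greco, Kowalski.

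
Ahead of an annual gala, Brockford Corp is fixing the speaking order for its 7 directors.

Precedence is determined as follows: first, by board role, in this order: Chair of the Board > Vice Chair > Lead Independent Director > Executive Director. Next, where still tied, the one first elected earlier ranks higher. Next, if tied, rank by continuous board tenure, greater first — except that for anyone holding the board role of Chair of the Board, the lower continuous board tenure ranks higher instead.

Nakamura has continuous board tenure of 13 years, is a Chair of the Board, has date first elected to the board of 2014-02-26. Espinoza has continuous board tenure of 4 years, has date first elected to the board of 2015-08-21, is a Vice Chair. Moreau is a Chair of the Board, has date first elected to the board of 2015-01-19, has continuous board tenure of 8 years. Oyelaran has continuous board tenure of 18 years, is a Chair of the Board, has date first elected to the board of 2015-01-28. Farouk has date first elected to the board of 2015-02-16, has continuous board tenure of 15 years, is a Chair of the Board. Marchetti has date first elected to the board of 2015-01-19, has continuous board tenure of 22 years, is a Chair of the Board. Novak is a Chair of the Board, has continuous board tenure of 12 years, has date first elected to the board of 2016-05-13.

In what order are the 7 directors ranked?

By board role: Nakamura, Moreau, Marchetti, Oyelaran, Farouk and Novak (Chair of the Board); then Espinoza (Vice Chair).
Among Nakamura, Moreau, Marchetti, Oyelaran, Farouk and Novak, by date first elected to the board (earlier first): Nakamura (2014-02-26) before Moreau and Marchetti (2015-01-19) before Oyelaran (2015-01-28) before Farouk (2015-02-16) before Novak (2016-05-13).
Among Moreau and Marchetti, by continuous board tenure (lower first) (reversed rule for this group): Moreau (8 years) before Marchetti (22 years).
Full order: Nakamura, Moreau, Marchetti, Oyelaran, Farouk, Novak, Espinoza.

Nakamura, Moreau, Marchetti, Oyelaran, Farouk, Novak, Espinoza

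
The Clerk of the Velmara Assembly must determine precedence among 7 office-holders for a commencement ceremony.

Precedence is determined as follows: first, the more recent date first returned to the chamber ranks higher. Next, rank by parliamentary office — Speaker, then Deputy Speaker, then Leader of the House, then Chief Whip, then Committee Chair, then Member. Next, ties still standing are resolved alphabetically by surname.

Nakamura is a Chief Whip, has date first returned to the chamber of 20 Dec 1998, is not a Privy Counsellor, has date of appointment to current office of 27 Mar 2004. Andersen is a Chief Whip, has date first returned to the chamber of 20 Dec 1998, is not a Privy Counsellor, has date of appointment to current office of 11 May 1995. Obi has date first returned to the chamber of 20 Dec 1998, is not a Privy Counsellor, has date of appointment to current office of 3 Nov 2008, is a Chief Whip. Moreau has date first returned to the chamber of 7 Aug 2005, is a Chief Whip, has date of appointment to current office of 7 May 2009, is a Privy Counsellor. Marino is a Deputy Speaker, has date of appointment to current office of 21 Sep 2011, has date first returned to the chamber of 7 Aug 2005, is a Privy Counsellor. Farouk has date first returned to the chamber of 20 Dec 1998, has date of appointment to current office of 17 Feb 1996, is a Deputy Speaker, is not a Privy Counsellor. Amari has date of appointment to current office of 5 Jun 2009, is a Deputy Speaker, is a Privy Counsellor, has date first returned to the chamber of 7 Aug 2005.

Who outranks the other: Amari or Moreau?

By date first returned to the chamber (later first): Amari, Marino and Moreau (each 7 Aug 2005); then Farouk, Andersen, Nakamura and Obi (each 20 Dec 1998).
Among Amari, Marino and Moreau, by parliamentary office: Amari and Marino (Deputy Speaker) before Moreau (Chief Whip).
Among Amari and Marino, alphabetically by surname: Amari before Marino.
Among Farouk, Andersen, Nakamura and Obi, by parliamentary office: Farouk (Deputy Speaker) before Andersen, Nakamura and Obi (Chief Whip).
Among Andersen, Nakamura and Obi, alphabetically by surname: Andersen before Nakamura before Obi.
So Amari takes precedence.

Amari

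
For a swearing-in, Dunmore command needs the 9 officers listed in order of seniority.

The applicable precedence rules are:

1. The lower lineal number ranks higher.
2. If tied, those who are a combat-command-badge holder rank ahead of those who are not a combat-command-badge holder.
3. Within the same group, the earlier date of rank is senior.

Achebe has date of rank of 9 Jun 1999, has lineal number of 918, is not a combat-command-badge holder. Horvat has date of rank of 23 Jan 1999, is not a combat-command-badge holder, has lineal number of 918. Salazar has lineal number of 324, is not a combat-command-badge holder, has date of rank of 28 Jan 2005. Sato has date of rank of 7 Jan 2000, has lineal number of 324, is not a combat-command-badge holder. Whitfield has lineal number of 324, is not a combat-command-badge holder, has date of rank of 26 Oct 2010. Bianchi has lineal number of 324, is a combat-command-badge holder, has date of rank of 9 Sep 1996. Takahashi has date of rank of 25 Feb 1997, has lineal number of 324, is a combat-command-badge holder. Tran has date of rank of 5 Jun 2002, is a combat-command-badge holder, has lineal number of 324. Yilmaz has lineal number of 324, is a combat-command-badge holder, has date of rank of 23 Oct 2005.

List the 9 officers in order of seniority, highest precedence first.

Bianchi, Takahashi, Tran, Yilmaz, Sato, Salazar, Whitfield, Horvat, Achebe

By lineal number (lower first): Bianchi, Takahashi, Tran, Yilmaz, Sato, Salazar and Whitfield (each 324); then Horvat and Achebe (both 918).
Among Bianchi, Takahashi, Tran, Yilmaz, Sato, Salazar and Whitfield, a combat-command-badge holder before not a combat-command-badge holder: Bianchi, Takahashi, Tran and Yilmaz (a combat-command-badge holder) before Sato, Salazar and Whitfield (not a combat-command-badge holder).
Among Bianchi, Takahashi, Tran and Yilmaz, by date of rank (earlier first): Bianchi (9 Sep 1996) before Takahashi (25 Feb 1997) before Tran (5 Jun 2002) before Yilmaz (23 Oct 2005).
Among Sato, Salazar and Whitfield, by date of rank (earlier first): Sato (7 Jan 2000) before Salazar (28 Jan 2005) before Whitfield (26 Oct 2010).
Horvat and Achebe are each not a combat-command-badge holder, so the next rule applies.
Among Horvat and Achebe, by date of rank (earlier first): Horvat (23 Jan 1999) before Achebe (9 Jun 1999).
Full order: Bianchi, Takahashi, Tran, Yilmaz, Sato, Salazar, Whitfield, Horvat, Achebe.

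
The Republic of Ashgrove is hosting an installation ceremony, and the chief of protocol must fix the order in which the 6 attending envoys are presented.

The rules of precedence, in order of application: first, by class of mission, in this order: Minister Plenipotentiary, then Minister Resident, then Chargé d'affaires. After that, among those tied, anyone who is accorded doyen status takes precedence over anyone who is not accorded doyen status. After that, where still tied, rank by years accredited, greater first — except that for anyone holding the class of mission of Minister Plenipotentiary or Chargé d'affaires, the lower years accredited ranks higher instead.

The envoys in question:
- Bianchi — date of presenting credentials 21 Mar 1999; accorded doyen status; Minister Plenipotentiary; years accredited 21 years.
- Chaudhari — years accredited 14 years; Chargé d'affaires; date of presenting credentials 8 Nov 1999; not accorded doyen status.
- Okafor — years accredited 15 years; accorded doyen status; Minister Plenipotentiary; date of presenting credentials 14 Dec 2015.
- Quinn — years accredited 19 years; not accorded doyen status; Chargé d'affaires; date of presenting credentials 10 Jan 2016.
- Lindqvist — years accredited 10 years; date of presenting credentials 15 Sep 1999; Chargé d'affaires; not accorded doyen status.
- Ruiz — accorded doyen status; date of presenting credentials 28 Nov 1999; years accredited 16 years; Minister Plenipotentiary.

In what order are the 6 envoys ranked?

By class of mission: Okafor, Ruiz and Bianchi (Minister Plenipotentiary); then Lindqvist, Chaudhari and Quinn (Chargé d'affaires).
Okafor, Ruiz and Bianchi are each accorded doyen status, so the next rule applies.
Among Okafor, Ruiz and Bianchi, by years accredited (lower first) (reversed rule for this group): Okafor (15 years) before Ruiz (16 years) before Bianchi (21 years).
Lindqvist, Chaudhari and Quinn are each not accorded doyen status, so the next rule applies.
Among Lindqvist, Chaudhari and Quinn, by years accredited (lower first) (reversed rule for this group): Lindqvist (10 years) before Chaudhari (14 years) before Quinn (19 years).
Full order: Okafor, Ruiz, Bianchi, Lindqvist, Chaudhari, Quinn.

Okafor, Ruiz, Bianchi, Lindqvist, Chaudhari, Quinn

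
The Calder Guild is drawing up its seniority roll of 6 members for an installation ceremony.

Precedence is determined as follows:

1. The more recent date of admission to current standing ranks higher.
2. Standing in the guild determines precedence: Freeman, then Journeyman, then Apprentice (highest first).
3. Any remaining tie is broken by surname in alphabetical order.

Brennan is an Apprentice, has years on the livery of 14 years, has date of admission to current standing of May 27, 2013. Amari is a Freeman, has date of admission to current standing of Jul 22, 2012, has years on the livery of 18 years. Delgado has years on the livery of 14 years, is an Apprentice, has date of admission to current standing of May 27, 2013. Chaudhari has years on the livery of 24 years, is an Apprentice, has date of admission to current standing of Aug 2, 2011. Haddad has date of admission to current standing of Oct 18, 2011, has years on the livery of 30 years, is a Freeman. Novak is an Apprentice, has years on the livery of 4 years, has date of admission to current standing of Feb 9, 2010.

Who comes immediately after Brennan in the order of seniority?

Delgado

By date of admission to current standing (later first): Brennan and Delgado (both May 27, 2013); then Amari (Jul 22, 2012); then Haddad (Oct 18, 2011); then Chaudhari (Aug 2, 2011); then Novak (Feb 9, 2010).
Brennan and Delgado are each Apprentice, so the next rule applies.
Among Brennan and Delgado, alphabetically by surname: Brennan before Delgado.
Order: Brennan, Delgado, Amari, Haddad, Chaudhari, Novak.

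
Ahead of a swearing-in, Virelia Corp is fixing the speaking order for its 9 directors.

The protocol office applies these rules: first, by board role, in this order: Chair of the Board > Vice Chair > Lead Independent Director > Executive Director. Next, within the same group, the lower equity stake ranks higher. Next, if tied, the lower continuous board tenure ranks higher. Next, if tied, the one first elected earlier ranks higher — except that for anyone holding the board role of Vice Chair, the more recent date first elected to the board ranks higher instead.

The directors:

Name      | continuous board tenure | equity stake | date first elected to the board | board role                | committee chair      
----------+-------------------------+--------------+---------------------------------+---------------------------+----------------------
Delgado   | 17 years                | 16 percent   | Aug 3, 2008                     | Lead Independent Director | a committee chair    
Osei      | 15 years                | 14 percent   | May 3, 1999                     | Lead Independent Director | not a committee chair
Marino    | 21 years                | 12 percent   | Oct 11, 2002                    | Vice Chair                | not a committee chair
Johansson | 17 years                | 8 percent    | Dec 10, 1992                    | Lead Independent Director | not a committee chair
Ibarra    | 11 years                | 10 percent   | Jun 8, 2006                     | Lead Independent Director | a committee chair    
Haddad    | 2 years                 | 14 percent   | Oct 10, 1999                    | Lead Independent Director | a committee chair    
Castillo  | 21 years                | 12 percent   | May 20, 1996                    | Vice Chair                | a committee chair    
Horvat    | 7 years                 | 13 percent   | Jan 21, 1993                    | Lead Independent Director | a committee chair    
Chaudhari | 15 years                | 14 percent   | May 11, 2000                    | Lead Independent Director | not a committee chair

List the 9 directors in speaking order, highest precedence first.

Marino, Castillo, Johansson, Ibarra, Horvat, Haddad, Osei, Chaudhari, Delgado

By board role: Marino and Castillo (Vice Chair); then Johansson, Ibarra, Horvat, Haddad, Osei, Chaudhari and Delgado (Lead Independent Director).
Marino and Castillo both have equity stake 12 percent, so the next rule applies.
Marino and Castillo both have continuous board tenure 21 years, so the next rule applies.
Among Marino and Castillo, by date first elected to the board (later first) (reversed rule for this group): Marino (Oct 11, 2002) before Castillo (May 20, 1996).
Among Johansson, Ibarra, Horvat, Haddad, Osei, Chaudhari and Delgado, by equity stake (lower first): Johansson (8 percent) before Ibarra (10 percent) before Horvat (13 percent) before Haddad, Osei and Chaudhari (14 percent) before Delgado (16 percent).
Among Haddad, Osei and Chaudhari, by continuous board tenure (lower first): Haddad (2 years) before Osei and Chaudhari (15 years).
Among Osei and Chaudhari, by date first elected to the board (earlier first): Osei (May 3, 1999) before Chaudhari (May 11, 2000).
Full order: Marino, Castillo, Johansson, Ibarra, Horvat, Haddad, Osei, Chaudhari, Delgado.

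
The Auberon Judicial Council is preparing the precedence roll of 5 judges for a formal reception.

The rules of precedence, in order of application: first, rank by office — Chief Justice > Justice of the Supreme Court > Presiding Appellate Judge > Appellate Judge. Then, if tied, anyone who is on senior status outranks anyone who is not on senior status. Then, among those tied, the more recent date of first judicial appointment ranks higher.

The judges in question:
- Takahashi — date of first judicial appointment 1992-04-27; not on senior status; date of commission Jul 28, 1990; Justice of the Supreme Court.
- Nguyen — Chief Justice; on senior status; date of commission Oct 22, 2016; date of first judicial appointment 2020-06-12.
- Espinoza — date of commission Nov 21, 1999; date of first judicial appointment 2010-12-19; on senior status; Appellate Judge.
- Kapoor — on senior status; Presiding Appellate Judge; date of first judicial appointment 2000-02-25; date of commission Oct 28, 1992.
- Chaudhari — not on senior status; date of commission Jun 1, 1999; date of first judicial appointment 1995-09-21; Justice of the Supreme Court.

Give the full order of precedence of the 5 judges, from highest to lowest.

By office: Nguyen (Chief Justice); then Chaudhari and Takahashi (Justice of the Supreme Court); then Kapoor (Presiding Appellate Judge); then Espinoza (Appellate Judge).
Chaudhari and Takahashi are each not on senior status, so the next rule applies.
Among Chaudhari and Takahashi, by date of first judicial appointment (later first): Chaudhari (1995-09-21) before Takahashi (1992-04-27).
Full order: Nguyen, Chaudhari, Takahashi, Kapoor, Espinoza.

Nguyen, Chaudhari, Takahashi, Kapoor, Espinoza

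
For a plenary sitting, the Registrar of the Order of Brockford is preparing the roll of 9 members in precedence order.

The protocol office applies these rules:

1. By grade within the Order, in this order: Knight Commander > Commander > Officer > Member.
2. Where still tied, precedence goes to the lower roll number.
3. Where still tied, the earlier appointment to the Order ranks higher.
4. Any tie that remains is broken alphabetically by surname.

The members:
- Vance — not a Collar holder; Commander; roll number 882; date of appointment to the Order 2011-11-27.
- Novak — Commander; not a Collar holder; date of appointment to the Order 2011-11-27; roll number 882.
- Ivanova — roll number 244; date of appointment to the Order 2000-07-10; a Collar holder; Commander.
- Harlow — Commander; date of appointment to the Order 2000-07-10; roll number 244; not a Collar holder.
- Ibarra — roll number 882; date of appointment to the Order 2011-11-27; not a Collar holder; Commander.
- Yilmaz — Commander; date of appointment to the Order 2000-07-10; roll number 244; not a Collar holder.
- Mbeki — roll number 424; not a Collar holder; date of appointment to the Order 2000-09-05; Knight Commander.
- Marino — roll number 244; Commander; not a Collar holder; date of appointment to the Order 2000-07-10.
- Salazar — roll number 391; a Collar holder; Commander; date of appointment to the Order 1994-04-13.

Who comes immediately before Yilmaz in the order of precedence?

By grade within the Order: Mbeki (Knight Commander); then Harlow, Ivanova, Marino, Yilmaz, Salazar, Ibarra, Novak and Vance (Commander).
Among Harlow, Ivanova, Marino, Yilmaz, Salazar, Ibarra, Novak and Vance, by roll number (lower first): Harlow, Ivanova, Marino and Yilmaz (244) before Salazar (391) before Ibarra, Novak and Vance (882).
Harlow, Ivanova, Marino and Yilmaz all have date of appointment to the Order 2000-07-10, so the next rule applies.
Among Harlow, Ivanova, Marino and Yilmaz, alphabetically by surname: Harlow before Ivanova before Marino before Yilmaz.
Ibarra, Novak and Vance all have date of appointment to the Order 2011-11-27, so the next rule applies.
Among Ibarra, Novak and Vance, alphabetically by surname: Ibarra before Novak before Vance.
Order: Mbeki, Harlow, Ivanova, Marino, Yilmaz, Salazar, Ibarra, Novak, Vance.

Marino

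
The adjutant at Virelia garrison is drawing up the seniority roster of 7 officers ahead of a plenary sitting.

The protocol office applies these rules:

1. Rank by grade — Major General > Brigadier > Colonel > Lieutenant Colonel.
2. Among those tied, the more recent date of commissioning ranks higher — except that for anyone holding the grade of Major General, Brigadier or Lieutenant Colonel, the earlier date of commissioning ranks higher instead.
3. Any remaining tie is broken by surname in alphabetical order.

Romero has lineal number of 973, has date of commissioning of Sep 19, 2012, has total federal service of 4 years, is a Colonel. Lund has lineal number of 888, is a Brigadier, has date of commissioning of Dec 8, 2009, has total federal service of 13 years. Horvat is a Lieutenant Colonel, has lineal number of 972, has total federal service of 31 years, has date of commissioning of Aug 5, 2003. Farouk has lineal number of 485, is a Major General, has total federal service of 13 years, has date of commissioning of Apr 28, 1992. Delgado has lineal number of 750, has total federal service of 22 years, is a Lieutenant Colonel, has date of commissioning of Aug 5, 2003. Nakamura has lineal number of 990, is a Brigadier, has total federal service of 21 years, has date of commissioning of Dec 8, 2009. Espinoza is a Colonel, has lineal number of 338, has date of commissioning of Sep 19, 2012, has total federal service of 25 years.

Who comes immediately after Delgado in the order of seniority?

Horvat

By grade: Farouk (Major General); then Lund and Nakamura (Brigadier); then Espinoza and Romero (Colonel); then Delgado and Horvat (Lieutenant Colonel).
Lund and Nakamura both have date of commissioning Dec 8, 2009, so the next rule applies.
Among Lund and Nakamura, alphabetically by surname: Lund before Nakamura.
Espinoza and Romero both have date of commissioning Sep 19, 2012, so the next rule applies.
Among Espinoza and Romero, alphabetically by surname: Espinoza before Romero.
Delgado and Horvat both have date of commissioning Aug 5, 2003, so the next rule applies.
Among Delgado and Horvat, alphabetically by surname: Delgado before Horvat.
Order: Farouk, Lund, Nakamura, Espinoza, Romero, Delgado, Horvat.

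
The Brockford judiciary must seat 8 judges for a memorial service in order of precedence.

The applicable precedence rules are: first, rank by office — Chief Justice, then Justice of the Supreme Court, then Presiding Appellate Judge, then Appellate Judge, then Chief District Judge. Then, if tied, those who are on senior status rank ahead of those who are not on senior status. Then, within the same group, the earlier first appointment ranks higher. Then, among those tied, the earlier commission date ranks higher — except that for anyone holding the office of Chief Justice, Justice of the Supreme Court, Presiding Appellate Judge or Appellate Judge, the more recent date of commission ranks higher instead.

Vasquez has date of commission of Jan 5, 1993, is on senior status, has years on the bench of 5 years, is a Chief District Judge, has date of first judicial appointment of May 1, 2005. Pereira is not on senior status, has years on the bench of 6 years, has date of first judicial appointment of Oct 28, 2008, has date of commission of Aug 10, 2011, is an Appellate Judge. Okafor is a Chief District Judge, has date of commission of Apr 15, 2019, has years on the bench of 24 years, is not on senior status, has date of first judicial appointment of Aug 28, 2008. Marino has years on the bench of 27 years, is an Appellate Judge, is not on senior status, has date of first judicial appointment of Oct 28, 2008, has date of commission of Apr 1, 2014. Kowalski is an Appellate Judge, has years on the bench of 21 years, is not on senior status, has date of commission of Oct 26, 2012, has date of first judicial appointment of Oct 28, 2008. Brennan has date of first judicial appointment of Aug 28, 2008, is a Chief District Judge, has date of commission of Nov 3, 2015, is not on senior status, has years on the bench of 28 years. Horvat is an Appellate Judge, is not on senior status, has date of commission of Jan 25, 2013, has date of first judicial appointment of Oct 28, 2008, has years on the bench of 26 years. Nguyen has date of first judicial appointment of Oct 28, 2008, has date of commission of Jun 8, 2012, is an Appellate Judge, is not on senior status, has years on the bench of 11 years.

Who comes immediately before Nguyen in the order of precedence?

By office: Marino, Horvat, Kowalski, Nguyen and Pereira (Appellate Judge); then Vasquez, Brennan and Okafor (Chief District Judge).
Marino, Horvat, Kowalski, Nguyen and Pereira are each not on senior status, so the next rule applies.
Marino, Horvat, Kowalski, Nguyen and Pereira all have date of first judicial appointment Oct 28, 2008, so the next rule applies.
Among Marino, Horvat, Kowalski, Nguyen and Pereira, by date of commission (later first) (reversed rule for this group): Marino (Apr 1, 2014) before Horvat (Jan 25, 2013) before Kowalski (Oct 26, 2012) before Nguyen (Jun 8, 2012) before Pereira (Aug 10, 2011).
Among Vasquez, Brennan and Okafor, on senior status before not on senior status: Vasquez (on senior status) before Brennan and Okafor (not on senior status).
Brennan and Okafor both have date of first judicial appointment Aug 28, 2008, so the next rule applies.
Among Brennan and Okafor, by date of commission (earlier first): Brennan (Nov 3, 2015) before Okafor (Apr 15, 2019).
Order: Marino, Horvat, Kowalski, Nguyen, Pereira, Vasquez, Brennan, Okafor.

Kowalski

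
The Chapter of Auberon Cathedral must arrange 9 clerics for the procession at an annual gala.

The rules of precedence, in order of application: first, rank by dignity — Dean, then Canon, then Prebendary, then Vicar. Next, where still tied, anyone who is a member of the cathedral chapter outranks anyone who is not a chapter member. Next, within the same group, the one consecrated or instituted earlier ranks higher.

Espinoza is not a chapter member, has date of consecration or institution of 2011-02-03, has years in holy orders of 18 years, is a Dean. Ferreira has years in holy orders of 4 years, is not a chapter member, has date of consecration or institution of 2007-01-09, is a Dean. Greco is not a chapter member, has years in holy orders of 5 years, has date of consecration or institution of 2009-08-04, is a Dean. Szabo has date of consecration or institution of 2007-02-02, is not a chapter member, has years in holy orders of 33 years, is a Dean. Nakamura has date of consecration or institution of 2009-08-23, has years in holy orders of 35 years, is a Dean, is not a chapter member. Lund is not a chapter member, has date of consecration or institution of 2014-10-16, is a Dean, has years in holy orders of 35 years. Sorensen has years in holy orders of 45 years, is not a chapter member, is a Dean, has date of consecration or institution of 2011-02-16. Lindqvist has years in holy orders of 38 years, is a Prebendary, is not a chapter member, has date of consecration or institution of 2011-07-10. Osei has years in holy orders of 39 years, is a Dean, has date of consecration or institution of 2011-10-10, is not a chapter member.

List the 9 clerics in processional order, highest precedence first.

Ferreira, Szabo, Greco, Nakamura, Espinoza, Sorensen, Osei, Lund, Lindqvist

By dignity: Ferreira, Szabo, Greco, Nakamura, Espinoza, Sorensen, Osei and Lund (Dean); then Lindqvist (Prebendary).
Ferreira, Szabo, Greco, Nakamura, Espinoza, Sorensen, Osei and Lund are each not a chapter member, so the next rule applies.
Among Ferreira, Szabo, Greco, Nakamura, Espinoza, Sorensen, Osei and Lund, by date of consecration or institution (earlier first): Ferreira (2007-01-09) before Szabo (2007-02-02) before Greco (2009-08-04) before Nakamura (2009-08-23) before Espinoza (2011-02-03) before Sorensen (2011-02-16) before Osei (2011-10-10) before Lund (2014-10-16).
Full order: Ferreira, Szabo, Greco, Nakamura, Espinoza, Sorensen, Osei, Lund, Lindqvist.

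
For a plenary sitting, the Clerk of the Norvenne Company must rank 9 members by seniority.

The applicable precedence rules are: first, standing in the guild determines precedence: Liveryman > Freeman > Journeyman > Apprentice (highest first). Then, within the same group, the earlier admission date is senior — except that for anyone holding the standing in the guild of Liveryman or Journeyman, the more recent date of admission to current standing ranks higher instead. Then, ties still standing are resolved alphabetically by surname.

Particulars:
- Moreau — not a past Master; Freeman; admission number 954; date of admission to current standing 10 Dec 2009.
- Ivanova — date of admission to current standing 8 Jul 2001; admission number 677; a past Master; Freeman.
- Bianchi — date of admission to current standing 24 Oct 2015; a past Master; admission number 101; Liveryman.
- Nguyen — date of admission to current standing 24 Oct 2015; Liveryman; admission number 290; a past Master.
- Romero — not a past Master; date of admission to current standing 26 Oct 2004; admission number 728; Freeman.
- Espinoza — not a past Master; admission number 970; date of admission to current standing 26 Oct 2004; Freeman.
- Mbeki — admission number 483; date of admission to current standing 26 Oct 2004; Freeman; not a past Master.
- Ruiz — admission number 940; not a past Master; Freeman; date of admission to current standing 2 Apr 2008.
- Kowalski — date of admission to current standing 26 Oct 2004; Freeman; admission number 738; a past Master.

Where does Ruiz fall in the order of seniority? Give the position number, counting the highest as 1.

By standing in the guild: Bianchi and Nguyen (Liveryman); then Ivanova, Espinoza, Kowalski, Mbeki, Romero, Ruiz and Moreau (Freeman).
Bianchi and Nguyen both have date of admission to current standing 24 Oct 2015, so the next rule applies.
Among Bianchi and Nguyen, alphabetically by surname: Bianchi before Nguyen.
Among Ivanova, Espinoza, Kowalski, Mbeki, Romero, Ruiz and Moreau, by date of admission to current standing (earlier first): Ivanova (8 Jul 2001) before Espinoza, Kowalski, Mbeki and Romero (26 Oct 2004) before Ruiz (2 Apr 2008) before Moreau (10 Dec 2009).
Among Espinoza, Kowalski, Mbeki and Romero, alphabetically by surname: Espinoza before Kowalski before Mbeki before Romero.
Order: Bianchi, Nguyen, Ivanova, Espinoza, Kowalski, Mbeki, Romero, Ruiz, Moreau. So position 8.

8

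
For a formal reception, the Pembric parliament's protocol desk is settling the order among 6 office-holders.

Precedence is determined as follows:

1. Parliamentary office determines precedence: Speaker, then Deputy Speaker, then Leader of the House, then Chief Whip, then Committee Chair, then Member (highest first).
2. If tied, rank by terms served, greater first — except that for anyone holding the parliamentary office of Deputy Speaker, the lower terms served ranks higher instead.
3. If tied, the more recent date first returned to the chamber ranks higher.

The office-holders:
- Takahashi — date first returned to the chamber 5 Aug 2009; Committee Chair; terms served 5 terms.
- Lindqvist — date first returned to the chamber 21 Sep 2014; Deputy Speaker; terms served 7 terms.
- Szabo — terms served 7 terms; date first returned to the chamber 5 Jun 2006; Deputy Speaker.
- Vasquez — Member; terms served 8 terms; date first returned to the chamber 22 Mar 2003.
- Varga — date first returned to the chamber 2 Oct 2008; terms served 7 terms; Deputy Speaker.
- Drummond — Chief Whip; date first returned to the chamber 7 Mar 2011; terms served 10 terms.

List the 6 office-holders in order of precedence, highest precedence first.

Lindqvist, Varga, Szabo, Drummond, Takahashi, Vasquez

By parliamentary office: Lindqvist, Varga and Szabo (Deputy Speaker); then Drummond (Chief Whip); then Takahashi (Committee Chair); then Vasquez (Member).
Lindqvist, Varga and Szabo all have terms served 7 terms, so the next rule applies.
Among Lindqvist, Varga and Szabo, by date first returned to the chamber (later first): Lindqvist (21 Sep 2014) before Varga (2 Oct 2008) before Szabo (5 Jun 2006).
Full order: Lindqvist, Varga, Szabo, Drummond, Takahashi, Vasquez.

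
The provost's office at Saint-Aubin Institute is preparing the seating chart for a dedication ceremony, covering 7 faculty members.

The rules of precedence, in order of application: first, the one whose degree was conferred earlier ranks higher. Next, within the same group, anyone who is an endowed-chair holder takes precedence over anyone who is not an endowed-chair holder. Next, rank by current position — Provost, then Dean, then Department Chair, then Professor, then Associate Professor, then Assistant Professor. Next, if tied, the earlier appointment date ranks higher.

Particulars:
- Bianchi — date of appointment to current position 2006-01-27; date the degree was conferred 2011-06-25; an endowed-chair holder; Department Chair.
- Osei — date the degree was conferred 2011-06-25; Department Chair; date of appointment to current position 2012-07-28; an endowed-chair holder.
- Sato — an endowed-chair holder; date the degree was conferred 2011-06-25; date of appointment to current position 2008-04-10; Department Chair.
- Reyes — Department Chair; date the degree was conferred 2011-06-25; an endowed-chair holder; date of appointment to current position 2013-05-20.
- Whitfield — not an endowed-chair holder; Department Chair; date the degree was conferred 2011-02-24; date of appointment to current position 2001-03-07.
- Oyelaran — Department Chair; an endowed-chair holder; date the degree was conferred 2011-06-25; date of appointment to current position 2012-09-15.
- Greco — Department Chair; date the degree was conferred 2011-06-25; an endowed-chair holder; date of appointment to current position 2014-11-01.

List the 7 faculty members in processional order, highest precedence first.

Whitfield, Bianchi, Sato, Osei, Oyelaran, Reyes, Greco

By date the degree was conferred (earlier first): Whitfield (2011-02-24); then Bianchi, Sato, Osei, Oyelaran, Reyes and Greco (each 2011-06-25).
Bianchi, Sato, Osei, Oyelaran, Reyes and Greco are each an endowed-chair holder, so the next rule applies.
Bianchi, Sato, Osei, Oyelaran, Reyes and Greco are each Department Chair, so the next rule applies.
Among Bianchi, Sato, Osei, Oyelaran, Reyes and Greco, by date of appointment to current position (earlier first): Bianchi (2006-01-27) before Sato (2008-04-10) before Osei (2012-07-28) before Oyelaran (2012-09-15) before Reyes (2013-05-20) before Greco (2014-11-01).
Full order: Whitfield, Bianchi, Sato, Osei, Oyelaran, Reyes, Greco.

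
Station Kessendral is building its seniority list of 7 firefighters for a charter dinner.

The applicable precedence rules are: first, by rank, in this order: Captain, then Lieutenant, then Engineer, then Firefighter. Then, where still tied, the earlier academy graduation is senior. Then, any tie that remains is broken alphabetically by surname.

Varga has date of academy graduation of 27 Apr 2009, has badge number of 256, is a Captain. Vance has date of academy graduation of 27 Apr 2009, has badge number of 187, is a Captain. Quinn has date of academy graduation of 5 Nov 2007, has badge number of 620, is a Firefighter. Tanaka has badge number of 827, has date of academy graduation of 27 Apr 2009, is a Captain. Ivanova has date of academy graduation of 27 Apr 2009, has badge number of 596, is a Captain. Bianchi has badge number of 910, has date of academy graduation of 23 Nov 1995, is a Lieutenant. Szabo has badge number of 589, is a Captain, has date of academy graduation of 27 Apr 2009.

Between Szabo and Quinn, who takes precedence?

Szabo

By rank: Ivanova, Szabo, Tanaka, Vance and Varga (Captain); then Bianchi (Lieutenant); then Quinn (Firefighter).
Ivanova, Szabo, Tanaka, Vance and Varga all have date of academy graduation 27 Apr 2009, so the next rule applies.
Among Ivanova, Szabo, Tanaka, Vance and Varga, alphabetically by surname: Ivanova before Szabo before Tanaka before Vance before Varga.
So Szabo takes precedence.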